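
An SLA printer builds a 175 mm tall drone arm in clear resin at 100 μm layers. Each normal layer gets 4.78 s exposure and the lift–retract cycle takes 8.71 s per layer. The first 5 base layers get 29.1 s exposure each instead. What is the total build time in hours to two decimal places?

6.59 hours

Layer count = ceil(175 / 0.1) = 1750.
Bottom layers = 5 × (29.1 + 8.71) = 189.05 s.
Normal layers: 1745 × (4.78 + 8.71) → 23540.05 s.
Sum: 189.05 + 23540.05 = 23729.1 s → 6.59 hours.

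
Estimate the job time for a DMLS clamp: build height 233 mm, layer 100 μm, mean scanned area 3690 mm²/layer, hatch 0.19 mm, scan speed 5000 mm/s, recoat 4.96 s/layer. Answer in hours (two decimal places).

Layers = ⌈233/0.1⌉ = 2330.
Hatch length per layer = 3690 / 0.19, so 19421.1 mm.
Per-layer scan time = 19421.1 / 5000, so 3.8842 s.
Per-layer time = 3.8842 + 4.96, so 8.8442 s.
Build time = 2330 × 8.8442 = 20606.986 s = 5.72 hours.

5.72 hours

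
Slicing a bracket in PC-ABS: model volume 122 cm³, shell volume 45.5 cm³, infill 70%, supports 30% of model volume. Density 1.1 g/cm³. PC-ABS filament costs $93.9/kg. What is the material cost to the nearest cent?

$14.01

Volume inside the shell: 122 − 45.5 → 76.5 cm³.
Infill deposited = 0.70 × 76.5 = 53.55 cm³.
Support = 0.30 × 122, so 36.6 cm³.
Deposited volume = 45.5 + 53.55 + 36.6, so 135.65 cm³.
Mass = 135.65 × 1.1, so 149.215 g.
At $93.9/kg: 149.215/1000 × 93.9 = $14.01.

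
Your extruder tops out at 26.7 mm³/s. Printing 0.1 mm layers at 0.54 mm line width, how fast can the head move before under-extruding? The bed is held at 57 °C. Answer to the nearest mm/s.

494 mm/s

Extrusion cross-section = 0.1 × 0.54, so 0.054 mm².
Max speed = 26.7 / 0.054 = 494.44 ≈ 494 mm/s.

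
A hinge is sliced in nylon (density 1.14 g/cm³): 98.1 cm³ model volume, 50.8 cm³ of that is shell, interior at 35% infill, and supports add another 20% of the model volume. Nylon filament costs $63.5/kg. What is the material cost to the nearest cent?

$6.30

Infill region = 98.1 − 50.8, so 47.3 cm³.
Infill volume = 0.35 × 47.3 = 16.555 cm³.
Support = 0.20 × 98.1, so 19.62 cm³.
Total printed volume = 50.8 + 16.555 + 19.62 = 86.975 cm³.
Mass = 86.975 × 1.14, so 99.1515 g.
At $63.5/kg: 99.1515/1000 × 63.5 = $6.30.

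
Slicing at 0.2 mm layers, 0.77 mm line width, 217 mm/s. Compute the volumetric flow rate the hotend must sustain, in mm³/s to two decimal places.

Bead cross-section = 0.2 × 0.77 = 0.154 mm².
Q = v·A = 217 × 0.154 = 33.42 mm³/s.

33.42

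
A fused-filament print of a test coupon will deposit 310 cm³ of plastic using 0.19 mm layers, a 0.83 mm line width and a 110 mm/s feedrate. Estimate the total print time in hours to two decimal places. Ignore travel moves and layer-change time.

4.96 hours

Line area = 0.19 × 0.83, so 0.1577 mm².
Total extruded path = 310000/0.1577 = 1965757.8 mm.
Print-move time = 1965757.8 / 110, so 17870.5 s.
In the requested units: 17870.5 s = 4.96 hours.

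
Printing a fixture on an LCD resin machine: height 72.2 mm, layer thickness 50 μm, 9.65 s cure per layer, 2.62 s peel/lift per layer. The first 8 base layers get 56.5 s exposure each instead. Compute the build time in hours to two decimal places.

Layers = ⌈72.2/0.05⌉ = 1444.
Bottom layers: 8 × (56.5 + 2.62) → 472.96 s.
Regular layers = 1436 × (9.65 + 2.62) = 17619.72 s.
Total = 472.96 + 17619.72 = 18092.68 s = 5.03 hours.

5.03 hours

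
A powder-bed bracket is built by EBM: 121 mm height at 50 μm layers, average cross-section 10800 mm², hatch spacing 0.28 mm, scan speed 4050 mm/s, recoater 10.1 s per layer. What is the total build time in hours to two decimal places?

Number of layers: 121 / 0.05 → 2420 (rounded up).
Per-layer scan distance: 10800 / 0.28 → 38571.4 mm.
Scan time per layer = 38571.4 / 4050, so 9.5238 s.
Time per layer = 9.5238 + 10.1 = 19.6238 s.
Build time = 2420 × 19.6238 = 47489.596 s = 13.19 hours.

13.19 hours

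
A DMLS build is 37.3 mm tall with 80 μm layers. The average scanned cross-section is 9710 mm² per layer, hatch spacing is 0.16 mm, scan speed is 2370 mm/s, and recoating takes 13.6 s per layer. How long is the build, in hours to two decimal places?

5.09 hours

Layer count = ceil(37.3 / 0.08) = 467.
Per-layer scan distance = 9710 / 0.16 = 60687.5 mm.
Laser time per layer = 60687.5 / 2370 = 25.6065 s.
Time per layer = 25.6065 + 13.6, so 39.2065 s.
467 layers × 39.2065 s/layer = 18309.4355 s, i.e. 5.09 hours.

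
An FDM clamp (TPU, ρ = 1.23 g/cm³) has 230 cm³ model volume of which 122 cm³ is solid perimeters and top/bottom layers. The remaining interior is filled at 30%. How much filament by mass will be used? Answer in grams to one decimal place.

189.9 g

Infill region = 230 − 122, so 108 cm³.
Infill volume: 0.30 × 108 → 32.4 cm³.
Total extruded = 122 + 32.4 = 154.4 cm³.
Mass = 154.4 × 1.23 = 189.912 g.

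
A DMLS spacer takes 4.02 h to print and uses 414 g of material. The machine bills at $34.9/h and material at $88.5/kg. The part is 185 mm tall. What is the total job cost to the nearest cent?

$176.94

Time charge = 34.9 × 4.02 = $140.298.
Material charge = 88.5 × 414/1000, so $36.639.
Job cost: 140.298 + 36.639 = 176.937 ≈ $176.94.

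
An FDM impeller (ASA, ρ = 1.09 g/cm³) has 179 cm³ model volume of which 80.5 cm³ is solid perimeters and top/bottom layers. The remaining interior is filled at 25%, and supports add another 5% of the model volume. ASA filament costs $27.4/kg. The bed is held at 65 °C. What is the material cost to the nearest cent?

$3.41

Interior volume: 179 − 80.5 → 98.5 cm³.
Infill deposited = 0.25 × 98.5, so 24.625 cm³.
Support = 0.05 × 179 = 8.95 cm³.
Deposited volume = 80.5 + 24.625 + 8.95 = 114.075 cm³.
Mass = 114.075 × 1.09 = 124.34175 g.
Cost = 124.34175 g / 1000 × $27.4/kg = $3.41.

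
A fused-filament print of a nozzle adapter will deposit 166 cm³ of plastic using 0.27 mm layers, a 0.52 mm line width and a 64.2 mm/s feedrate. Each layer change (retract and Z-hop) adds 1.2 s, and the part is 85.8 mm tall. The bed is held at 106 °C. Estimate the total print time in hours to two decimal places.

Line area = 0.27 × 0.52 = 0.1404 mm².
Toolpath length = 166 cm³ / 0.1404 mm² = 166000 / 0.1404 = 1182336.2 mm.
Time extruding = 1182336.2 / 64.2, so 18416.5 s.
Layer count = ceil(85.8 / 0.27) = 318.
Z-hop total = 318 × 1.2, so 381.6 s.
Total = 18416.5 + 381.6 = 18798.1 s = 5.22 hours.

5.22 hours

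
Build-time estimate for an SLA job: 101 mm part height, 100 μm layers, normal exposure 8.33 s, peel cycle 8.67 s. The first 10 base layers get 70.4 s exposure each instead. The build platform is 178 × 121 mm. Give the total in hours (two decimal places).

Number of layers: 101 / 0.1 → 1010 (rounded up).
Bottom layers = 10 × (70.4 + 8.67), so 790.7 s.
Remaining layers = 1000 × (8.33 + 8.67), so 17000 s.
Total = 790.7 + 17000 = 17790.7 s = 4.94 hours.

4.94 hours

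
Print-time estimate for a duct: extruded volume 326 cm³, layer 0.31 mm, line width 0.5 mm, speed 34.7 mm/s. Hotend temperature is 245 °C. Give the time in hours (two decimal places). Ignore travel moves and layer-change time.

Line area: 0.31 × 0.5 → 0.155 mm².
Toolpath length = 326 cm³ / 0.155 mm² = 326000 / 0.155 = 2103225.8 mm.
Extrusion time = 2103225.8 / 34.7, so 60611.7 s.
In the requested units: 60611.7 s = 16.84 hours.

16.84 hours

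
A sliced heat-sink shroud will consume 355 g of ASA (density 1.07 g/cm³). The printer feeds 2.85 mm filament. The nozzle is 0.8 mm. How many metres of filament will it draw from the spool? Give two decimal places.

Extruded volume: 355/1.07 = 331.7757 cm³ (331775.7 mm³).
A = π r² = π × 1.425² = 6.3794 mm².
Length = 331775.7 / 6.3794 = 52007.35 mm = 52.01 m.

52.01 m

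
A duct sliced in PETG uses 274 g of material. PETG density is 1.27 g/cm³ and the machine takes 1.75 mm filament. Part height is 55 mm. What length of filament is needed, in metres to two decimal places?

Extruded volume: 274/1.27 = 215.748 cm³ (215748 mm³).
Cross-section of 1.75 mm filament: π·(1.75/2)² = 2.4053 mm².
L = V/A = 215748/2.4053 = 89696.92 mm → 89.70 m.

89.70 m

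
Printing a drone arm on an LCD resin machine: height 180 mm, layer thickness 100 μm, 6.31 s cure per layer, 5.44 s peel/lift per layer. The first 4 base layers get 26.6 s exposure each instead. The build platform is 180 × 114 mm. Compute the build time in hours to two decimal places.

Layer count = ceil(180 / 0.1) = 1800.
Bottom layers = 4 × (26.6 + 5.44) = 128.16 s.
Normal layers = 1796 × (6.31 + 5.44) = 21103 s.
Sum: 128.16 + 21103 = 21231.16 s → 5.90 hours.

5.90 hours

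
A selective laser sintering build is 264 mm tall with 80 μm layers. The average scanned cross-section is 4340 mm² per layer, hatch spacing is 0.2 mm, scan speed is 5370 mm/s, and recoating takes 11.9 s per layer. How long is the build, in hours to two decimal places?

14.61 hours

Layer count = ceil(264 / 0.08) = 3300.
Hatch length per layer: 4340 / 0.2 → 21700 mm.
Per-layer scan time = 21700 / 5370 = 4.041 s.
Per-layer time = 4.041 + 11.9 = 15.941 s.
Total: 3300 × 15.941 s = 52605.3 s → 14.61 hours.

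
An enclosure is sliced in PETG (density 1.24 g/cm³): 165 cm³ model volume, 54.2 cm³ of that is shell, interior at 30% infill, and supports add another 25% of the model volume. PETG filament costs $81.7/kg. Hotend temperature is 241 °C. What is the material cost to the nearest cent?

Interior volume: 165 − 54.2 → 110.8 cm³.
Infill volume = 0.30 × 110.8 = 33.24 cm³.
Support = 0.25 × 165, so 41.25 cm³.
Total printed volume: 54.2 + 33.24 + 41.25 → 128.69 cm³.
Mass = 128.69 × 1.24 = 159.5756 g.
At $81.7/kg: 159.5756/1000 × 81.7 = $13.04.

$13.04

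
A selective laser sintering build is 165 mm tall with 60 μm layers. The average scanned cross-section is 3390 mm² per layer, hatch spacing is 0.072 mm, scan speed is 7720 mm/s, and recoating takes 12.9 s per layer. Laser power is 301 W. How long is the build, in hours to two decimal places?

Number of layers: 165 / 0.06 → 2750 (rounded up).
Scan path per layer = 3390 / 0.072 = 47083.3 mm.
Per-layer scan time = 47083.3 / 7720 = 6.0989 s.
Per-layer time = 6.0989 + 12.9 = 18.9989 s.
Build time = 2750 × 18.9989 = 52246.975 s = 14.51 hours.

14.51 hours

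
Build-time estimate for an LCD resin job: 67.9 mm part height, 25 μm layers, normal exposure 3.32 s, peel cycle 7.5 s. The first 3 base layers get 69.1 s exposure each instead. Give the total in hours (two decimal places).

Number of layers: 67.9 / 0.025 → 2716 (rounded up).
Burn-in layers = 3 × (69.1 + 7.5), so 229.8 s.
Normal layers = 2713 × (3.32 + 7.5) = 29354.66 s.
Sum: 229.8 + 29354.66 = 29584.46 s → 8.22 hours.

8.22 hours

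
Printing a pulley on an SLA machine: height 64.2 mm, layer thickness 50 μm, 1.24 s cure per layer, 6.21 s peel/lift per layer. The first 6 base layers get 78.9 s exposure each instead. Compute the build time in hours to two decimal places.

Layers = ⌈64.2/0.05⌉ = 1284.
Burn-in layers = 6 × (78.9 + 6.21), so 510.66 s.
Remaining layers = 1278 × (1.24 + 6.21) = 9521.1 s.
Total = 510.66 + 9521.1 = 10031.76 s = 2.79 hours.

2.79 hours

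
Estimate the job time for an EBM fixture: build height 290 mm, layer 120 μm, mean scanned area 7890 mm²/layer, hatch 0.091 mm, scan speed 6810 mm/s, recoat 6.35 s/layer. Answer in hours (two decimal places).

12.81 hours

Layer count = ceil(290 / 0.12) = 2417.
Scan path per layer = 7890 / 0.091, so 86703.3 mm.
Per-layer scan time: 86703.3 / 6810 → 12.7318 s.
Per-layer time = 12.7318 + 6.35, so 19.0818 s.
Build time = 2417 × 19.0818 = 46120.7106 s = 12.81 hours.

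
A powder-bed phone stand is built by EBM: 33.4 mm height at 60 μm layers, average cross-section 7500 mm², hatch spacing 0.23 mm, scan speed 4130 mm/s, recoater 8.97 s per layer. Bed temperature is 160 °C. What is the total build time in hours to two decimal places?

2.61 hours

Layer count = ceil(33.4 / 0.06) = 557.
Hatch length per layer = 7500 / 0.23, so 32608.7 mm.
Scan time per layer = 32608.7 / 4130, so 7.8956 s.
Per-layer time = 7.8956 + 8.97 = 16.8656 s.
Build time = 557 × 16.8656 = 9394.1392 s = 2.61 hours.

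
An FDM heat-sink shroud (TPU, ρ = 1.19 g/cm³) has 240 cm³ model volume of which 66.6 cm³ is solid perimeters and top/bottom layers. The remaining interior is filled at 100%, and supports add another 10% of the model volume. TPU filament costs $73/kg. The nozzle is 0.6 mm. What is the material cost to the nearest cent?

$22.93

Interior volume = 240 − 66.6, so 173.4 cm³.
Deposited infill: 1.00 × 173.4 → 173.4 cm³.
Support: 0.10 × 240 → 24 cm³.
Total extruded: 66.6 + 173.4 + 24 → 264 cm³.
Mass = 264 × 1.19, so 314.16 g.
Cost = 314.16 g / 1000 × $73/kg = $22.93.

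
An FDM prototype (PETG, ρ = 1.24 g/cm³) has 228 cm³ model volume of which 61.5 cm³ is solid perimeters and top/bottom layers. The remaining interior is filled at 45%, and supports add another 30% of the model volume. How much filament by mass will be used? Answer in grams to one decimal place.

254.0 g

Volume inside the shell = 228 − 61.5 = 166.5 cm³.
Infill deposited = 0.45 × 166.5, so 74.925 cm³.
Support: 0.30 × 228 → 68.4 cm³.
Total extruded = 61.5 + 74.925 + 68.4, so 204.825 cm³.
Mass = 204.825 × 1.24 = 253.983 g.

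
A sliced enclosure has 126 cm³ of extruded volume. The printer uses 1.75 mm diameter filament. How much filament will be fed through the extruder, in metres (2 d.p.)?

52.38 m

A = π r² = π × 0.875² = 2.4053 mm².
L = 126000 mm³ / 2.4053 mm² = 52384.32 mm, i.e. 52.38 m.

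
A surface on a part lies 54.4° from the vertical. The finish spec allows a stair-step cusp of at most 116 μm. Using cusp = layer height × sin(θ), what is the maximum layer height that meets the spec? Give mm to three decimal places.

0.143 mm

sin(54.4°) = 0.8131; t_max = 0.116/0.8131 = 0.143 mm.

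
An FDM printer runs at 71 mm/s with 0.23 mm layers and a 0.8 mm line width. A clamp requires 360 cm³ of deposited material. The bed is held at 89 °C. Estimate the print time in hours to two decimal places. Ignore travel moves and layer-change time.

Extrusion cross-section = 0.23 × 0.8 = 0.184 mm².
Path length: 360000 mm³ / 0.184 mm² → 1956521.7 mm.
Print-move time = 1956521.7 / 71, so 27556.6 s.
27556.6 s = 7.65 hours.

7.65 hours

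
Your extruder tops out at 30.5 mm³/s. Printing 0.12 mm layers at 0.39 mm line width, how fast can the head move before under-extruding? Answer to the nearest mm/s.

Extrusion cross-section: 0.12 × 0.39 → 0.0468 mm².
Max speed = 30.5 / 0.0468 = 651.71 ≈ 652 mm/s.

652 mm/s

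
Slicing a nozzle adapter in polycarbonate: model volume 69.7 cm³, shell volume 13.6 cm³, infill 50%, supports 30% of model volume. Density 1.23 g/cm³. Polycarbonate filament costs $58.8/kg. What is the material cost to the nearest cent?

$4.52

Interior volume: 69.7 − 13.6 → 56.1 cm³.
Deposited infill = 0.50 × 56.1, so 28.05 cm³.
Support: 0.30 × 69.7 → 20.91 cm³.
Deposited volume = 13.6 + 28.05 + 20.91 = 62.56 cm³.
Mass = 62.56 × 1.23 = 76.9488 g.
Cost = 76.9488 g / 1000 × $58.8/kg = $4.52.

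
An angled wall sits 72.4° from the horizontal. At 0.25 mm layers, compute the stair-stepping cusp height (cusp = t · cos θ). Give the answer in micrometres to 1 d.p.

Cusp = layer height × cos(72.4°) = 0.25 × 0.3024 = 0.0756 mm = 75.6 μm.

75.6 μm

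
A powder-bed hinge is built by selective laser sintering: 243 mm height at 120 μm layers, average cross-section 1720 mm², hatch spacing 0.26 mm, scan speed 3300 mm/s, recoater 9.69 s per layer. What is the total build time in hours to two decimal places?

Layers = ⌈243/0.12⌉ = 2025.
Per-layer scan distance = 1720 / 0.26, so 6615.4 mm.
Scan time per layer = 6615.4 / 3300, so 2.0047 s.
Layer cycle = 2.0047 + 9.69, so 11.6947 s.
2025 layers × 11.6947 s/layer = 23681.7675 s, i.e. 6.58 hours.

6.58 hours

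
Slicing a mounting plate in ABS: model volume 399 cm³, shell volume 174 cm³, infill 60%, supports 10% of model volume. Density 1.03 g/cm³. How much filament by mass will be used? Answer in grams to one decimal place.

Volume inside the shell: 399 − 174 → 225 cm³.
Infill volume = 0.60 × 225 = 135 cm³.
Support = 0.10 × 399 = 39.9 cm³.
Deposited volume = 174 + 135 + 39.9, so 348.9 cm³.
Mass = 348.9 × 1.03, so 359.367 g.

359.4 g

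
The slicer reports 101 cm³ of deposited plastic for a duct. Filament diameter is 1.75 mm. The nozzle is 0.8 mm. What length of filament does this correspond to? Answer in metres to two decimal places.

41.99 m

Cross-section of 1.75 mm filament: π·(1.75/2)² = 2.4053 mm².
L = 101000 mm³ / 2.4053 mm² = 41990.6 mm, i.e. 41.99 m.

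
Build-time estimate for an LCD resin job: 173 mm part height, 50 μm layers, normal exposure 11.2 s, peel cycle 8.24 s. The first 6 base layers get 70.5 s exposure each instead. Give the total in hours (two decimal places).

Layer count = ceil(173 / 0.05) = 3460.
Base layers = 6 × (70.5 + 8.24) = 472.44 s.
Remaining layers: 3454 × (11.2 + 8.24) → 67145.76 s.
Total = 472.44 + 67145.76 = 67618.2 s = 18.78 hours.

18.78 hours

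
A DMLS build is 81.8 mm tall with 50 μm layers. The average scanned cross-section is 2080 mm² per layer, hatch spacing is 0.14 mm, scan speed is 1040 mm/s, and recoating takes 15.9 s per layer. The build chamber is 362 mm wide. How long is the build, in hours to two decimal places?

Number of layers: 81.8 / 0.05 → 1636 (rounded up).
Scan path per layer = 2080 / 0.14, so 14857.1 mm.
Scan time per layer = 14857.1 / 1040, so 14.2857 s.
Per-layer time = 14.2857 + 15.9 = 30.1857 s.
Total: 1636 × 30.1857 s = 49383.8052 s → 13.72 hours.

13.72 hours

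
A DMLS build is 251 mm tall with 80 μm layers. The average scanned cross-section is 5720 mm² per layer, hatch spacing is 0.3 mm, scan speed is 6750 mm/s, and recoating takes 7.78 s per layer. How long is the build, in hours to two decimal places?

9.24 hours

Layer count = ceil(251 / 0.08) = 3138.
Scan path per layer: 5720 / 0.3 → 19066.7 mm.
Scan time per layer = 19066.7 / 6750 = 2.8247 s.
Per-layer time = 2.8247 + 7.78, so 10.6047 s.
Build time = 3138 × 10.6047 = 33277.5486 s = 9.24 hours.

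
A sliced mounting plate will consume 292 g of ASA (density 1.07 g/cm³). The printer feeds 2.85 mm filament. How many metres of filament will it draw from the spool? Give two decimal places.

Extruded volume: 292/1.07 = 272.8972 cm³ (272897.2 mm³).
A = π r² = π × 1.425² = 6.3794 mm².
Length = 272897.2 / 6.3794 = 42777.88 mm = 42.78 m.

42.78 m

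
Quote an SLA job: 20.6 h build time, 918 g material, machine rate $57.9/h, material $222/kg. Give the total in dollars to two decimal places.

Machine-time cost = 57.9 × 20.6 = $1192.74.
Material cost: 222 × 918/1000 → $203.796.
Job cost: 1192.74 + 203.796 = 1396.536 ≈ $1396.54.

$1396.54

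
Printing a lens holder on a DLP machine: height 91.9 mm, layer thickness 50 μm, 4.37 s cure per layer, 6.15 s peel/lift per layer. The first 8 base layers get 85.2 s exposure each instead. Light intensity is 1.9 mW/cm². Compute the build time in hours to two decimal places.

Number of layers: 91.9 / 0.05 → 1838 (rounded up).
Base layers = 8 × (85.2 + 6.15), so 730.8 s.
Normal layers = 1830 × (4.37 + 6.15), so 19251.6 s.
Total = 730.8 + 19251.6 = 19982.4 s = 5.55 hours.

5.55 hours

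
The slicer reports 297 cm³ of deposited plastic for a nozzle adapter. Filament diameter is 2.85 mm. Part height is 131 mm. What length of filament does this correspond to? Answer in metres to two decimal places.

A = π r² = π × 1.425² = 6.3794 mm².
Length = 297 cm³ / 6.3794 mm² = 297000 / 6.3794 = 46556.1 mm = 46.56 m.

46.56 m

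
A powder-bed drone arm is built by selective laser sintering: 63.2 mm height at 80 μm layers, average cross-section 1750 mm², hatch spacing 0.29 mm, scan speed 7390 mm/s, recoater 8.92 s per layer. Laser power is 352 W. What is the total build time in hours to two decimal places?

2.14 hours

Layer count = ceil(63.2 / 0.08) = 790.
Scan path per layer: 1750 / 0.29 → 6034.5 mm.
Per-layer scan time = 6034.5 / 7390 = 0.8166 s.
Per-layer time: 0.8166 + 8.92 → 9.7366 s.
Total: 790 × 9.7366 s = 7691.914 s → 2.14 hours.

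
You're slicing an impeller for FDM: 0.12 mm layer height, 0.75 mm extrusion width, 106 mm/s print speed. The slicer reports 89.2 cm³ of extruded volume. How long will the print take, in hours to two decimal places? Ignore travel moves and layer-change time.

Extrusion cross-section = 0.12 × 0.75, so 0.09 mm².
Total extruded path = 89200/0.09 = 991111.1 mm.
Extrusion time = 991111.1 / 106, so 9350.1 s.
Converting: 9350.1 s = 2.60 hours.

2.60 hours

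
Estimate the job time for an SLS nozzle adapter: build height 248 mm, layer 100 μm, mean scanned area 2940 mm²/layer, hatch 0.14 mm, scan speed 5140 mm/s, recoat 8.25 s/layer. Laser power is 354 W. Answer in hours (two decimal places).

8.50 hours

Layer count = ceil(248 / 0.1) = 2480.
Hatch length per layer = 2940 / 0.14 = 21000 mm.
Per-layer scan time: 21000 / 5140 → 4.0856 s.
Layer cycle = 4.0856 + 8.25 = 12.3356 s.
2480 layers × 12.3356 s/layer = 30592.288 s, i.e. 8.50 hours.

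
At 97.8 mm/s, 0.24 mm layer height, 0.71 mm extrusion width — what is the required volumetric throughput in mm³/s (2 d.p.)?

Bead cross-section = 0.24 × 0.71 = 0.1704 mm².
Q = v·A = 97.8 × 0.1704 = 16.67 mm³/s.

16.67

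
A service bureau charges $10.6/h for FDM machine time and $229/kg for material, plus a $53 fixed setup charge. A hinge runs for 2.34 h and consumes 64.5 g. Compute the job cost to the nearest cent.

Time charge = 10.6 × 2.34, so $24.804.
Material cost = 229 × 64.5/1000, so $14.7705.
Total = 24.804 + 14.7705 + 53 = 92.5745 ≈ $92.57.

$92.57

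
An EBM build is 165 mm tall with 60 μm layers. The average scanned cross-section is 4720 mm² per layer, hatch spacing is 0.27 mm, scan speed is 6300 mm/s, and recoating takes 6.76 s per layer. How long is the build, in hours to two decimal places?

7.28 hours

Layer count = ceil(165 / 0.06) = 2750.
Per-layer scan distance = 4720 / 0.27, so 17481.5 mm.
Scan time per layer = 17481.5 / 6300 = 2.7748 s.
Per-layer time = 2.7748 + 6.76, so 9.5348 s.
2750 layers × 9.5348 s/layer = 26220.7 s, i.e. 7.28 hours.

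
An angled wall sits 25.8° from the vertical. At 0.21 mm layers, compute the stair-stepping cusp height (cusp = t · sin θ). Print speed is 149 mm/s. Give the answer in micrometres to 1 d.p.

Cusp = layer height × sin(25.8°) = 0.21 × 0.4352 = 0.091392 mm = 91.4 μm.

91.4 μm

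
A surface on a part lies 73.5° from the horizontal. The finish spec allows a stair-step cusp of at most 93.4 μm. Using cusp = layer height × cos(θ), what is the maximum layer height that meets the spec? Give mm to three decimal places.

0.329 mm

cos(73.5°) = 0.2840; t_max = 0.0934/0.2840 = 0.329 mm.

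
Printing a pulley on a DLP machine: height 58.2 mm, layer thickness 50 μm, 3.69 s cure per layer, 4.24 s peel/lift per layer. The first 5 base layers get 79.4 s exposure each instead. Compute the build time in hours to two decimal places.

2.67 hours

Layer count = ceil(58.2 / 0.05) = 1164.
Burn-in layers = 5 × (79.4 + 4.24), so 418.2 s.
Normal layers = 1159 × (3.69 + 4.24) = 9190.87 s.
Sum: 418.2 + 9190.87 = 9609.07 s → 2.67 hours.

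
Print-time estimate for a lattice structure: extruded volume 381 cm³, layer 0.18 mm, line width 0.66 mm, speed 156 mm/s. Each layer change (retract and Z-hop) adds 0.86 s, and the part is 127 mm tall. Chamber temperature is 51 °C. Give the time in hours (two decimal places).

Extrusion cross-section = 0.18 × 0.66 = 0.1188 mm².
Path length: 381000 mm³ / 0.1188 mm² → 3207070.7 mm.
Time extruding: 3207070.7 / 156 → 20558.1 s.
Layers = ⌈127/0.18⌉ = 706.
Non-print overhead = 706 × 0.86, so 607.16 s.
Altogether 20558.1 + 607.16 = 21165.26 s, i.e. 5.88 hours.

5.88 hours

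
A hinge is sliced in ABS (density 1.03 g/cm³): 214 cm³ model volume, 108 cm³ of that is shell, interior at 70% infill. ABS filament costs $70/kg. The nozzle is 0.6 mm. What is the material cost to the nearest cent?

$13.14

Interior volume = 214 − 108 = 106 cm³.
Infill volume: 0.70 × 106 → 74.2 cm³.
Deposited volume = 108 + 74.2 = 182.2 cm³.
Mass = 182.2 × 1.03 = 187.666 g.
At $70/kg: 187.666/1000 × 70 = $13.14.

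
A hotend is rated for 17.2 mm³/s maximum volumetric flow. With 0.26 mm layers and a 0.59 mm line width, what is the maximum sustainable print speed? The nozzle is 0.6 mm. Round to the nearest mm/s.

Bead cross-section = 0.26 × 0.59 = 0.1534 mm².
Max speed = 17.2 / 0.1534 = 112.13 ≈ 112 mm/s.

112 mm/s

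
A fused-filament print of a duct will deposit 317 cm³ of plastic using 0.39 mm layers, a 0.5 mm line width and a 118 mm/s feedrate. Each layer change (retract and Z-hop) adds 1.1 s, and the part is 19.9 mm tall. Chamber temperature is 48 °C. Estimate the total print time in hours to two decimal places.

3.84 hours

Bead cross-section = 0.39 × 0.5 = 0.195 mm².
Path length: 317000 mm³ / 0.195 mm² → 1625641 mm.
Extrusion time = 1625641 / 118, so 13776.6 s.
Number of layers: 19.9 / 0.39 → 52 (rounded up).
Non-print overhead = 52 × 1.1 = 57.2 s.
Total = 13776.6 + 57.2 = 13833.8 s = 3.84 hours.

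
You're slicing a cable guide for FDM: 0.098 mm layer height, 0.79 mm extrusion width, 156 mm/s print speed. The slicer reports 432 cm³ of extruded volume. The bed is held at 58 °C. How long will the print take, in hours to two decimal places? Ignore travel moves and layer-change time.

Bead cross-section = 0.098 × 0.79, so 0.07742 mm².
Toolpath length = 432 cm³ / 0.07742 mm² = 432000 / 0.07742 = 5579953.5 mm.
Print-move time = 5579953.5 / 156, so 35768.9 s.
35768.9 s = 9.94 hours.

9.94 hours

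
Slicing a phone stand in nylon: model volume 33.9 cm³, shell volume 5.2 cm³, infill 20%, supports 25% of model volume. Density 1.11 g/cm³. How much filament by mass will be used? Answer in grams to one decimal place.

Infill region = 33.9 − 5.2, so 28.7 cm³.
Deposited infill = 0.20 × 28.7, so 5.74 cm³.
Support: 0.25 × 33.9 → 8.475 cm³.
Deposited volume = 5.2 + 5.74 + 8.475 = 19.415 cm³.
Mass = 19.415 × 1.11 = 21.55065 g.

21.6 g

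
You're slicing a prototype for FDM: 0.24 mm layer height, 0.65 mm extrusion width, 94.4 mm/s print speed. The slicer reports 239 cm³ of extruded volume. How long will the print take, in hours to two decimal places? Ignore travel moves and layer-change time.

4.51 hours

Bead cross-section: 0.24 × 0.65 → 0.156 mm².
Total extruded path = 239000/0.156 = 1532051.3 mm.
Extrusion time: 1532051.3 / 94.4 → 16229.4 s.
Converting: 16229.4 s = 4.51 hours.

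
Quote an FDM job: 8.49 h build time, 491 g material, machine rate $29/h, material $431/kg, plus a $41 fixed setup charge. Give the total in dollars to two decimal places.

Machine-time cost = 29 × 8.49, so $246.21.
Material cost: 431 × 491/1000 → $211.621.
Adding setup: 246.21 + 211.621 + 41 → 498.831 ≈ $498.83.

$498.83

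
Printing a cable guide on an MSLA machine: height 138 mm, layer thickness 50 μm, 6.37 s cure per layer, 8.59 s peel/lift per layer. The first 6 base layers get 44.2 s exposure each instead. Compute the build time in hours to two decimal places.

Layers = ⌈138/0.05⌉ = 2760.
Base layers = 6 × (44.2 + 8.59) = 316.74 s.
Normal layers = 2754 × (6.37 + 8.59) = 41199.84 s.
Total = 316.74 + 41199.84 = 41516.58 s = 11.53 hours.

11.53 hours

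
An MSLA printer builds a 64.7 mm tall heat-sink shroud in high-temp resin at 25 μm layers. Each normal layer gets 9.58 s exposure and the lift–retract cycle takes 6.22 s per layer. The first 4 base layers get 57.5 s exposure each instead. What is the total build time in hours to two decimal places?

Layers = ⌈64.7/0.025⌉ = 2588.
Base layers = 4 × (57.5 + 6.22), so 254.88 s.
Regular layers: 2584 × (9.58 + 6.22) → 40827.2 s.
Total = 254.88 + 40827.2 = 41082.08 s = 11.41 hours.

11.41 hours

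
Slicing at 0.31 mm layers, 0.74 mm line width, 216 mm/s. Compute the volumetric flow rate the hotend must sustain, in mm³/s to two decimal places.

Extrusion cross-section = 0.31 × 0.74 = 0.2294 mm².
Q = v·A = 216 × 0.2294 = 49.55 mm³/s.

49.55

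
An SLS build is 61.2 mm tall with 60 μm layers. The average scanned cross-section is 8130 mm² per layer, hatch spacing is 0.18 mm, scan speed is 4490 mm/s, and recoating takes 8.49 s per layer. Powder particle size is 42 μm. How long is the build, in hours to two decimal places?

Layers = ⌈61.2/0.06⌉ = 1020.
Scan path per layer: 8130 / 0.18 → 45166.7 mm.
Scan time per layer: 45166.7 / 4490 → 10.0594 s.
Layer cycle = 10.0594 + 8.49, so 18.5494 s.
Build time = 1020 × 18.5494 = 18920.388 s = 5.26 hours.

5.26 hours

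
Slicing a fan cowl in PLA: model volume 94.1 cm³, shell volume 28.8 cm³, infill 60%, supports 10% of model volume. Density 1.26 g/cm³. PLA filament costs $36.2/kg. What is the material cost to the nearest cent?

Volume inside the shell = 94.1 − 28.8 = 65.3 cm³.
Deposited infill = 0.60 × 65.3 = 39.18 cm³.
Support = 0.10 × 94.1 = 9.41 cm³.
Deposited volume: 28.8 + 39.18 + 9.41 → 77.39 cm³.
Mass = 77.39 × 1.26, so 97.5114 g.
At $36.2/kg: 97.5114/1000 × 36.2 = $3.53.

$3.53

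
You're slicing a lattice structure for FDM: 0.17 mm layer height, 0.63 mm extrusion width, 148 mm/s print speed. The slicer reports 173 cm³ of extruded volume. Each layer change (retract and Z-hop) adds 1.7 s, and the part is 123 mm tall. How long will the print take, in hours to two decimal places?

Extrusion cross-section: 0.17 × 0.63 → 0.1071 mm².
Path length: 173000 mm³ / 0.1071 mm² → 1615312.8 mm.
Print-move time: 1615312.8 / 148 → 10914.3 s.
Layer count = ceil(123 / 0.17) = 724.
Non-print overhead = 724 × 1.7, so 1230.8 s.
Total = 10914.3 + 1230.8 = 12145.1 s = 3.37 hours.

3.37 hours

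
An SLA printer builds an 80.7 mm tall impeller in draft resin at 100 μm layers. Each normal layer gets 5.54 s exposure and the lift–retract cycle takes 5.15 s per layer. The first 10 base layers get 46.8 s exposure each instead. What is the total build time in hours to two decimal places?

2.51 hours

Layer count = ceil(80.7 / 0.1) = 807.
Bottom layers: 10 × (46.8 + 5.15) → 519.5 s.
Remaining layers = 797 × (5.54 + 5.15) = 8519.93 s.
Total = 519.5 + 8519.93 = 9039.43 s = 2.51 hours.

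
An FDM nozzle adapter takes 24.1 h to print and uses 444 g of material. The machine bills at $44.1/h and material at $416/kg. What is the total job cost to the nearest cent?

$1247.51

Machine-time cost = 44.1 × 24.1, so $1062.81.
Material charge: 416 × 444/1000 → $184.704.
Job cost: 1062.81 + 184.704 = 1247.514 ≈ $1247.51.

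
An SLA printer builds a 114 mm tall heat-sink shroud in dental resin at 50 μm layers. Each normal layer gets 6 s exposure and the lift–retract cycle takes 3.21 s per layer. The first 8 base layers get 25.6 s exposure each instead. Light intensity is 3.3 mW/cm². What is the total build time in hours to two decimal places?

Number of layers: 114 / 0.05 → 2280 (rounded up).
Burn-in layers = 8 × (25.6 + 3.21) = 230.48 s.
Remaining layers = 2272 × (6 + 3.21), so 20925.12 s.
Total = 230.48 + 20925.12 = 21155.6 s = 5.88 hours.

5.88 hours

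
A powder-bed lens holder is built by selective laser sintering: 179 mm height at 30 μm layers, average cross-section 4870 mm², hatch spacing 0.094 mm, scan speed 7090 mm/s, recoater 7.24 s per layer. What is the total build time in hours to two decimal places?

Layers = ⌈179/0.03⌉ = 5967.
Scan path per layer = 4870 / 0.094 = 51808.5 mm.
Per-layer scan time = 51808.5 / 7090, so 7.3073 s.
Per-layer time = 7.3073 + 7.24, so 14.5473 s.
5967 layers × 14.5473 s/layer = 86803.7391 s, i.e. 24.11 hours.

24.11 hours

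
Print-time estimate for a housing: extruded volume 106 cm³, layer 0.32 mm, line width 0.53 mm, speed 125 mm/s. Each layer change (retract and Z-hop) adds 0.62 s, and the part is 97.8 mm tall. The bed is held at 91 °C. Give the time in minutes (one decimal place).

86.5 minutes

Bead cross-section = 0.32 × 0.53 = 0.1696 mm².
Total extruded path = 106000/0.1696 = 625000 mm.
Print-move time = 625000 / 125 = 5000 s.
Layer count = ceil(97.8 / 0.32) = 306.
Z-hop total = 306 × 0.62 = 189.72 s.
Altogether 5000 + 189.72 = 5189.72 s, i.e. 86.5 minutes.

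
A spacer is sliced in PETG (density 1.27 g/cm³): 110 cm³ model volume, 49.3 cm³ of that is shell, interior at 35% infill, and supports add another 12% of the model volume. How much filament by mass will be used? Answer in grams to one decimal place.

Infill region = 110 − 49.3, so 60.7 cm³.
Infill volume: 0.35 × 60.7 → 21.245 cm³.
Support = 0.12 × 110, so 13.2 cm³.
Total printed volume: 49.3 + 21.245 + 13.2 → 83.745 cm³.
Mass = 83.745 × 1.27 = 106.35615 g.

106.4 g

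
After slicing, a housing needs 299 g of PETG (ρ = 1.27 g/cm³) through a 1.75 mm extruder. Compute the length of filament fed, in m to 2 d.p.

97.88 m

Extruded volume: 299/1.27 = 235.4331 cm³ (235433.1 mm³).
Cross-section of 1.75 mm filament: π·(1.75/2)² = 2.4053 mm².
L = V/A = 235433.1/2.4053 = 97880.97 mm → 97.88 m.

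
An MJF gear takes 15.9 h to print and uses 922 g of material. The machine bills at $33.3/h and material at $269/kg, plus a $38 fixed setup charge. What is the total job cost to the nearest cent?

$815.49

Time charge: 33.3 × 15.9 → $529.47.
Material charge = 269 × 922/1000, so $248.018.
Total = 529.47 + 248.018 + 38 = 815.488 ≈ $815.49.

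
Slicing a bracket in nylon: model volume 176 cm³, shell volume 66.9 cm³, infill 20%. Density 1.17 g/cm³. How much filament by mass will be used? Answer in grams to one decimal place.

103.8 g

Interior volume: 176 − 66.9 → 109.1 cm³.
Infill volume = 0.20 × 109.1 = 21.82 cm³.
Total extruded: 66.9 + 21.82 → 88.72 cm³.
Mass = 88.72 × 1.17 = 103.8024 g.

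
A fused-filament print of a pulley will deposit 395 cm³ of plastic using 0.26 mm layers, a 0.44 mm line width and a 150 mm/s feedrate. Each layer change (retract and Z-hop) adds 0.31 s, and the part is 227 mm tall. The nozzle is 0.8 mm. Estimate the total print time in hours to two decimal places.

6.47 hours

Bead cross-section = 0.26 × 0.44, so 0.1144 mm².
Toolpath length = 395 cm³ / 0.1144 mm² = 395000 / 0.1144 = 3452797.2 mm.
Extrusion time: 3452797.2 / 150 → 23018.6 s.
Layers = ⌈227/0.26⌉ = 874.
Non-print overhead: 874 × 0.31 → 270.94 s.
Total = 23018.6 + 270.94 = 23289.54 s = 6.47 hours.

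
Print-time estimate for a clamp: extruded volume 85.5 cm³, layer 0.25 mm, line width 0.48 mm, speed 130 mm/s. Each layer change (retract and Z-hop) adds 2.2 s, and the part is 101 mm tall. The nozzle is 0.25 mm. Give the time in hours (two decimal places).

Extrusion cross-section: 0.25 × 0.48 → 0.12 mm².
Total extruded path = 85500/0.12 = 712500 mm.
Extrusion time: 712500 / 130 → 5480.8 s.
Number of layers: 101 / 0.25 → 404 (rounded up).
Z-hop total = 404 × 2.2 = 888.8 s.
Total = 5480.8 + 888.8 = 6369.6 s = 1.77 hours.

1.77 hours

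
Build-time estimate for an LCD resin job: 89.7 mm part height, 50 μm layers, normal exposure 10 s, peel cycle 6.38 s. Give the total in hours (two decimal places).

8.16 hours

Layer count = ceil(89.7 / 0.05) = 1794.
Per-layer time: 10 + 6.38 → 16.38 s.
Total = 1794 × 16.38 = 29385.72 s = 8.16 hours.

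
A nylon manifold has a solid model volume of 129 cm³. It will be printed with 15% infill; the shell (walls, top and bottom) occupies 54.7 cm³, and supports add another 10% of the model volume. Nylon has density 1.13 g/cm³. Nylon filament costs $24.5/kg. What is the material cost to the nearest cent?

$2.18

Infill region: 129 − 54.7 → 74.3 cm³.
Infill volume: 0.15 × 74.3 → 11.145 cm³.
Support: 0.10 × 129 → 12.9 cm³.
Total printed volume = 54.7 + 11.145 + 12.9, so 78.745 cm³.
Mass: 78.745 × 1.13 → 88.98185 g.
At $24.5/kg: 88.98185/1000 × 24.5 = $2.18.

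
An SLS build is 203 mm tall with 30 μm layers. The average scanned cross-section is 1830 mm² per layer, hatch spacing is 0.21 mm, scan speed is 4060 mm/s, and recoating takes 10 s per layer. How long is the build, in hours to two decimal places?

Layer count = ceil(203 / 0.03) = 6767.
Hatch length per layer = 1830 / 0.21 = 8714.3 mm.
Per-layer scan time = 8714.3 / 4060, so 2.1464 s.
Layer cycle = 2.1464 + 10 = 12.1464 s.
Build time = 6767 × 12.1464 = 82194.6888 s = 22.83 hours.

22.83 hours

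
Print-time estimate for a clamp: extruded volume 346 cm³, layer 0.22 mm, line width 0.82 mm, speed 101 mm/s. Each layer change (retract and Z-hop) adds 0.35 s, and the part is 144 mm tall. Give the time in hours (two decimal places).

Bead cross-section = 0.22 × 0.82 = 0.1804 mm².
Total extruded path = 346000/0.1804 = 1917960.1 mm.
Time extruding = 1917960.1 / 101 = 18989.7 s.
Layer count = ceil(144 / 0.22) = 655.
Z-hop total = 655 × 0.35, so 229.25 s.
Altogether 18989.7 + 229.25 = 19218.95 s, i.e. 5.34 hours.

5.34 hours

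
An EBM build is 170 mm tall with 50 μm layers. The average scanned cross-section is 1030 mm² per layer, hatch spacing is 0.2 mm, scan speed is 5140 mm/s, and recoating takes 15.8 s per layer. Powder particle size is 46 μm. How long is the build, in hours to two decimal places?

15.87 hours

Number of layers: 170 / 0.05 → 3400 (rounded up).
Scan path per layer = 1030 / 0.2 = 5150 mm.
Scan time per layer: 5150 / 5140 → 1.0019 s.
Layer cycle = 1.0019 + 15.8 = 16.8019 s.
Build time = 3400 × 16.8019 = 57126.46 s = 15.87 hours.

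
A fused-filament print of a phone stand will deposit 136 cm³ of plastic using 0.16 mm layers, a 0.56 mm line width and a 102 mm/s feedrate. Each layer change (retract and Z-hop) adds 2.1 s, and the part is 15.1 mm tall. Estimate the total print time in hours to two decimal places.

4.19 hours

Bead cross-section: 0.16 × 0.56 → 0.0896 mm².
Total extruded path = 136000/0.0896 = 1517857.1 mm.
Extrusion time: 1517857.1 / 102 → 14881 s.
Number of layers: 15.1 / 0.16 → 95 (rounded up).
Z-hop total = 95 × 2.1, so 199.5 s.
Altogether 14881 + 199.5 = 15080.5 s, i.e. 4.19 hours.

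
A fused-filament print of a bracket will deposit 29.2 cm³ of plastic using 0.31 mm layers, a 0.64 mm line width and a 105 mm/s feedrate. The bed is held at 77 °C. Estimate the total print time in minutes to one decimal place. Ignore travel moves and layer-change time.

23.4 minutes

Extrusion cross-section = 0.31 × 0.64 = 0.1984 mm².
Path length: 29200 mm³ / 0.1984 mm² → 147177.4 mm.
Print-move time: 147177.4 / 105 → 1401.7 s.
In the requested units: 1401.7 s = 23.4 minutes.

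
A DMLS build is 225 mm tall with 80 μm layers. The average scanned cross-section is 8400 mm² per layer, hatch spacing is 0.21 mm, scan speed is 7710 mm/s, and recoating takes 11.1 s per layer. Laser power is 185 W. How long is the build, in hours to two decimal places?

12.73 hours

Number of layers: 225 / 0.08 → 2813 (rounded up).
Scan path per layer = 8400 / 0.21 = 40000 mm.
Laser time per layer = 40000 / 7710, so 5.1881 s.
Layer cycle = 5.1881 + 11.1, so 16.2881 s.
2813 layers × 16.2881 s/layer = 45818.4253 s, i.e. 12.73 hours.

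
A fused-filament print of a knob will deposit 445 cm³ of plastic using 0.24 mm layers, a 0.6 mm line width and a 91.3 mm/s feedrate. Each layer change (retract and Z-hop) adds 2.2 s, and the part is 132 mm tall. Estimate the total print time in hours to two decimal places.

9.74 hours

Line area: 0.24 × 0.6 → 0.144 mm².
Total extruded path = 445000/0.144 = 3090277.8 mm.
Print-move time = 3090277.8 / 91.3 = 33847.5 s.
Layer count = ceil(132 / 0.24) = 550.
Layer-change overhead = 550 × 2.2, so 1210 s.
Total = 33847.5 + 1210 = 35057.5 s = 9.74 hours.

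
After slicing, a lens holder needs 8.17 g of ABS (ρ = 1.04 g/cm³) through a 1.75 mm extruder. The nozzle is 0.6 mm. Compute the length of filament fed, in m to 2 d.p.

3.27 m

Extruded volume: 8.17/1.04 = 7.8558 cm³ (7855.8 mm³).
Filament cross-section = π × (1.75/2)² = 2.4053 mm².
Length = 7855.8 / 2.4053 = 3266.04 mm = 3.27 m.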